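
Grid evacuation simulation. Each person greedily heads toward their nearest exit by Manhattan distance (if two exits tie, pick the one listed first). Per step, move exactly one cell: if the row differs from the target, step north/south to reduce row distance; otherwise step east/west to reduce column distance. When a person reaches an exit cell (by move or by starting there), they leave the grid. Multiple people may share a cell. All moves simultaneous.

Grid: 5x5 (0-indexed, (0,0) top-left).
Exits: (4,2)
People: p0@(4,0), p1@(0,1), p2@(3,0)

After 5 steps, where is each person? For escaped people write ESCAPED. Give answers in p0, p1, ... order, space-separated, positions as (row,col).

Step 1: p0:(4,0)->(4,1) | p1:(0,1)->(1,1) | p2:(3,0)->(4,0)
Step 2: p0:(4,1)->(4,2)->EXIT | p1:(1,1)->(2,1) | p2:(4,0)->(4,1)
Step 3: p0:escaped | p1:(2,1)->(3,1) | p2:(4,1)->(4,2)->EXIT
Step 4: p0:escaped | p1:(3,1)->(4,1) | p2:escaped
Step 5: p0:escaped | p1:(4,1)->(4,2)->EXIT | p2:escaped

ESCAPED ESCAPED ESCAPED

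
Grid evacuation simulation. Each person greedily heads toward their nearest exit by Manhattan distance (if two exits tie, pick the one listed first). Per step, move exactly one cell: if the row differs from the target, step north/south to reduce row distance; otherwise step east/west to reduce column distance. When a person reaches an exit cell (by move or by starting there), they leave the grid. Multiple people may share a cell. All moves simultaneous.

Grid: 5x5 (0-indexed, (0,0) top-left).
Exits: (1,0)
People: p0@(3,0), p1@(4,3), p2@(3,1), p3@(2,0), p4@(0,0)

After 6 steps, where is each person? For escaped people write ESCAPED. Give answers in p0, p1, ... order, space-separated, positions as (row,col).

Step 1: p0:(3,0)->(2,0) | p1:(4,3)->(3,3) | p2:(3,1)->(2,1) | p3:(2,0)->(1,0)->EXIT | p4:(0,0)->(1,0)->EXIT
Step 2: p0:(2,0)->(1,0)->EXIT | p1:(3,3)->(2,3) | p2:(2,1)->(1,1) | p3:escaped | p4:escaped
Step 3: p0:escaped | p1:(2,3)->(1,3) | p2:(1,1)->(1,0)->EXIT | p3:escaped | p4:escaped
Step 4: p0:escaped | p1:(1,3)->(1,2) | p2:escaped | p3:escaped | p4:escaped
Step 5: p0:escaped | p1:(1,2)->(1,1) | p2:escaped | p3:escaped | p4:escaped
Step 6: p0:escaped | p1:(1,1)->(1,0)->EXIT | p2:escaped | p3:escaped | p4:escaped

ESCAPED ESCAPED ESCAPED ESCAPED ESCAPED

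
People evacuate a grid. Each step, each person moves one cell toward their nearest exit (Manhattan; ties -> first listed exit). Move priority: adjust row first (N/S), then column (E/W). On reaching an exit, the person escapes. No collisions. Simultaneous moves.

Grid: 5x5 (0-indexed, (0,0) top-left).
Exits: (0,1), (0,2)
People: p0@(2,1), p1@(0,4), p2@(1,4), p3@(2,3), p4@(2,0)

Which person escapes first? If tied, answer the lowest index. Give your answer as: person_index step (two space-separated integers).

Step 1: p0:(2,1)->(1,1) | p1:(0,4)->(0,3) | p2:(1,4)->(0,4) | p3:(2,3)->(1,3) | p4:(2,0)->(1,0)
Step 2: p0:(1,1)->(0,1)->EXIT | p1:(0,3)->(0,2)->EXIT | p2:(0,4)->(0,3) | p3:(1,3)->(0,3) | p4:(1,0)->(0,0)
Step 3: p0:escaped | p1:escaped | p2:(0,3)->(0,2)->EXIT | p3:(0,3)->(0,2)->EXIT | p4:(0,0)->(0,1)->EXIT
Exit steps: [2, 2, 3, 3, 3]
First to escape: p0 at step 2

Answer: 0 2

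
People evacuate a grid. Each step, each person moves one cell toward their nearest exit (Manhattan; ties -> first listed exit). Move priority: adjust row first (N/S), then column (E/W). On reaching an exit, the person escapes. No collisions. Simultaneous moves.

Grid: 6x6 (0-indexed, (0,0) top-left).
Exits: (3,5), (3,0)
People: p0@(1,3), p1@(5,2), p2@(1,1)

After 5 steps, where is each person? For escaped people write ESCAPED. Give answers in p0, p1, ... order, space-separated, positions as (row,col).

Step 1: p0:(1,3)->(2,3) | p1:(5,2)->(4,2) | p2:(1,1)->(2,1)
Step 2: p0:(2,3)->(3,3) | p1:(4,2)->(3,2) | p2:(2,1)->(3,1)
Step 3: p0:(3,3)->(3,4) | p1:(3,2)->(3,1) | p2:(3,1)->(3,0)->EXIT
Step 4: p0:(3,4)->(3,5)->EXIT | p1:(3,1)->(3,0)->EXIT | p2:escaped

ESCAPED ESCAPED ESCAPED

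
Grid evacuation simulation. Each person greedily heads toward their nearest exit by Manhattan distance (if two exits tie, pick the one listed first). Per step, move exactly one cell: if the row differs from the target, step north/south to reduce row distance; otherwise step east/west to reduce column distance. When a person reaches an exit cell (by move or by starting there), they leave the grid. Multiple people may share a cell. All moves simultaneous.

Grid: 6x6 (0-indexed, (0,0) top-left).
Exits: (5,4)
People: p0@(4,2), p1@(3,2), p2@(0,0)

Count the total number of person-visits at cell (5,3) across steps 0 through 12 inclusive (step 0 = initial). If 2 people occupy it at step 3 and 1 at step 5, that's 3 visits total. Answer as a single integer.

Answer: 3

Derivation:
Step 0: p0@(4,2) p1@(3,2) p2@(0,0) -> at (5,3): 0 [-], cum=0
Step 1: p0@(5,2) p1@(4,2) p2@(1,0) -> at (5,3): 0 [-], cum=0
Step 2: p0@(5,3) p1@(5,2) p2@(2,0) -> at (5,3): 1 [p0], cum=1
Step 3: p0@ESC p1@(5,3) p2@(3,0) -> at (5,3): 1 [p1], cum=2
Step 4: p0@ESC p1@ESC p2@(4,0) -> at (5,3): 0 [-], cum=2
Step 5: p0@ESC p1@ESC p2@(5,0) -> at (5,3): 0 [-], cum=2
Step 6: p0@ESC p1@ESC p2@(5,1) -> at (5,3): 0 [-], cum=2
Step 7: p0@ESC p1@ESC p2@(5,2) -> at (5,3): 0 [-], cum=2
Step 8: p0@ESC p1@ESC p2@(5,3) -> at (5,3): 1 [p2], cum=3
Step 9: p0@ESC p1@ESC p2@ESC -> at (5,3): 0 [-], cum=3
Total visits = 3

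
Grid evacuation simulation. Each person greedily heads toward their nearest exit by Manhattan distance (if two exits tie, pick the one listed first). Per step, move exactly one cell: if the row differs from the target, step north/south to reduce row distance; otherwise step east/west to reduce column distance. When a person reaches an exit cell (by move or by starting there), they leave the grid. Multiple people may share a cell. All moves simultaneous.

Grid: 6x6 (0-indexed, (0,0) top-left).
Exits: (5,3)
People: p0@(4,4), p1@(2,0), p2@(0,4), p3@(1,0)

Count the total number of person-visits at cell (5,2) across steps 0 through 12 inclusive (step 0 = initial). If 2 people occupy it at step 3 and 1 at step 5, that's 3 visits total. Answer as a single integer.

Answer: 2

Derivation:
Step 0: p0@(4,4) p1@(2,0) p2@(0,4) p3@(1,0) -> at (5,2): 0 [-], cum=0
Step 1: p0@(5,4) p1@(3,0) p2@(1,4) p3@(2,0) -> at (5,2): 0 [-], cum=0
Step 2: p0@ESC p1@(4,0) p2@(2,4) p3@(3,0) -> at (5,2): 0 [-], cum=0
Step 3: p0@ESC p1@(5,0) p2@(3,4) p3@(4,0) -> at (5,2): 0 [-], cum=0
Step 4: p0@ESC p1@(5,1) p2@(4,4) p3@(5,0) -> at (5,2): 0 [-], cum=0
Step 5: p0@ESC p1@(5,2) p2@(5,4) p3@(5,1) -> at (5,2): 1 [p1], cum=1
Step 6: p0@ESC p1@ESC p2@ESC p3@(5,2) -> at (5,2): 1 [p3], cum=2
Step 7: p0@ESC p1@ESC p2@ESC p3@ESC -> at (5,2): 0 [-], cum=2
Total visits = 2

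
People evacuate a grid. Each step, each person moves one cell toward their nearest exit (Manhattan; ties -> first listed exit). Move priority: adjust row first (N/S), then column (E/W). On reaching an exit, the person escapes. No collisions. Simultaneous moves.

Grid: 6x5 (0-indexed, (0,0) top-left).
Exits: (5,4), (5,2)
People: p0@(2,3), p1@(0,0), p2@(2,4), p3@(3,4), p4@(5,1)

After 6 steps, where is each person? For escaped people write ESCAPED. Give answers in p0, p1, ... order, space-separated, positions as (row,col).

Step 1: p0:(2,3)->(3,3) | p1:(0,0)->(1,0) | p2:(2,4)->(3,4) | p3:(3,4)->(4,4) | p4:(5,1)->(5,2)->EXIT
Step 2: p0:(3,3)->(4,3) | p1:(1,0)->(2,0) | p2:(3,4)->(4,4) | p3:(4,4)->(5,4)->EXIT | p4:escaped
Step 3: p0:(4,3)->(5,3) | p1:(2,0)->(3,0) | p2:(4,4)->(5,4)->EXIT | p3:escaped | p4:escaped
Step 4: p0:(5,3)->(5,4)->EXIT | p1:(3,0)->(4,0) | p2:escaped | p3:escaped | p4:escaped
Step 5: p0:escaped | p1:(4,0)->(5,0) | p2:escaped | p3:escaped | p4:escaped
Step 6: p0:escaped | p1:(5,0)->(5,1) | p2:escaped | p3:escaped | p4:escaped

ESCAPED (5,1) ESCAPED ESCAPED ESCAPED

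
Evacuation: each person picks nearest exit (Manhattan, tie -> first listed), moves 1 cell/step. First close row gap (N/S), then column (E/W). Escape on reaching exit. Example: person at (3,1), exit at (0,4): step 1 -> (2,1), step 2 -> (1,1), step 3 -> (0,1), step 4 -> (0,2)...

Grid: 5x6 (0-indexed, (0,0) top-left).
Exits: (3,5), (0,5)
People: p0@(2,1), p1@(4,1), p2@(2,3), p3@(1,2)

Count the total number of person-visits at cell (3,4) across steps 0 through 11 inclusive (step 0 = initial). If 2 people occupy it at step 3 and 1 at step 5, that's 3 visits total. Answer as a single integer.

Step 0: p0@(2,1) p1@(4,1) p2@(2,3) p3@(1,2) -> at (3,4): 0 [-], cum=0
Step 1: p0@(3,1) p1@(3,1) p2@(3,3) p3@(0,2) -> at (3,4): 0 [-], cum=0
Step 2: p0@(3,2) p1@(3,2) p2@(3,4) p3@(0,3) -> at (3,4): 1 [p2], cum=1
Step 3: p0@(3,3) p1@(3,3) p2@ESC p3@(0,4) -> at (3,4): 0 [-], cum=1
Step 4: p0@(3,4) p1@(3,4) p2@ESC p3@ESC -> at (3,4): 2 [p0,p1], cum=3
Step 5: p0@ESC p1@ESC p2@ESC p3@ESC -> at (3,4): 0 [-], cum=3
Total visits = 3

Answer: 3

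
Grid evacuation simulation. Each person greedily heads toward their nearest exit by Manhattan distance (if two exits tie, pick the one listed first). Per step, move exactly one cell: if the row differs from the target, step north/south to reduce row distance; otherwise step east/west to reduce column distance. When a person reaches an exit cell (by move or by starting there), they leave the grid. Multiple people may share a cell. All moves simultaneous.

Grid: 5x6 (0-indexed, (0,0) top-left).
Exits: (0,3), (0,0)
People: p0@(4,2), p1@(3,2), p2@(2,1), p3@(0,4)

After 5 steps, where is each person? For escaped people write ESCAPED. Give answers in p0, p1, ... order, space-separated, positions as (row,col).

Step 1: p0:(4,2)->(3,2) | p1:(3,2)->(2,2) | p2:(2,1)->(1,1) | p3:(0,4)->(0,3)->EXIT
Step 2: p0:(3,2)->(2,2) | p1:(2,2)->(1,2) | p2:(1,1)->(0,1) | p3:escaped
Step 3: p0:(2,2)->(1,2) | p1:(1,2)->(0,2) | p2:(0,1)->(0,0)->EXIT | p3:escaped
Step 4: p0:(1,2)->(0,2) | p1:(0,2)->(0,3)->EXIT | p2:escaped | p3:escaped
Step 5: p0:(0,2)->(0,3)->EXIT | p1:escaped | p2:escaped | p3:escaped

ESCAPED ESCAPED ESCAPED ESCAPED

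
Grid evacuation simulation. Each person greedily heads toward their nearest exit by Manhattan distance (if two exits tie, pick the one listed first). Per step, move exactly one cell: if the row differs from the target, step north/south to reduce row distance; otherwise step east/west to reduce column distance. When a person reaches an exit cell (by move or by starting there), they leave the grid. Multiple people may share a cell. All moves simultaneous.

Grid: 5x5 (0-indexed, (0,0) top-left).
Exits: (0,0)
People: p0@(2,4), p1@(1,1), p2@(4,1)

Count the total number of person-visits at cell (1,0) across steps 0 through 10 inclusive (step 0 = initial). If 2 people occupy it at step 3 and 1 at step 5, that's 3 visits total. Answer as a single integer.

Step 0: p0@(2,4) p1@(1,1) p2@(4,1) -> at (1,0): 0 [-], cum=0
Step 1: p0@(1,4) p1@(0,1) p2@(3,1) -> at (1,0): 0 [-], cum=0
Step 2: p0@(0,4) p1@ESC p2@(2,1) -> at (1,0): 0 [-], cum=0
Step 3: p0@(0,3) p1@ESC p2@(1,1) -> at (1,0): 0 [-], cum=0
Step 4: p0@(0,2) p1@ESC p2@(0,1) -> at (1,0): 0 [-], cum=0
Step 5: p0@(0,1) p1@ESC p2@ESC -> at (1,0): 0 [-], cum=0
Step 6: p0@ESC p1@ESC p2@ESC -> at (1,0): 0 [-], cum=0
Total visits = 0

Answer: 0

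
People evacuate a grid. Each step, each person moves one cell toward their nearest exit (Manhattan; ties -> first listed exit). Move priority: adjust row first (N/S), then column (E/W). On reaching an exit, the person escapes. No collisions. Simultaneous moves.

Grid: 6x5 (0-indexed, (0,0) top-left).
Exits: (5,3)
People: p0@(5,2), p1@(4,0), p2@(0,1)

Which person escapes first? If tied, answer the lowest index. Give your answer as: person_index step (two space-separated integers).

Answer: 0 1

Derivation:
Step 1: p0:(5,2)->(5,3)->EXIT | p1:(4,0)->(5,0) | p2:(0,1)->(1,1)
Step 2: p0:escaped | p1:(5,0)->(5,1) | p2:(1,1)->(2,1)
Step 3: p0:escaped | p1:(5,1)->(5,2) | p2:(2,1)->(3,1)
Step 4: p0:escaped | p1:(5,2)->(5,3)->EXIT | p2:(3,1)->(4,1)
Step 5: p0:escaped | p1:escaped | p2:(4,1)->(5,1)
Step 6: p0:escaped | p1:escaped | p2:(5,1)->(5,2)
Step 7: p0:escaped | p1:escaped | p2:(5,2)->(5,3)->EXIT
Exit steps: [1, 4, 7]
First to escape: p0 at step 1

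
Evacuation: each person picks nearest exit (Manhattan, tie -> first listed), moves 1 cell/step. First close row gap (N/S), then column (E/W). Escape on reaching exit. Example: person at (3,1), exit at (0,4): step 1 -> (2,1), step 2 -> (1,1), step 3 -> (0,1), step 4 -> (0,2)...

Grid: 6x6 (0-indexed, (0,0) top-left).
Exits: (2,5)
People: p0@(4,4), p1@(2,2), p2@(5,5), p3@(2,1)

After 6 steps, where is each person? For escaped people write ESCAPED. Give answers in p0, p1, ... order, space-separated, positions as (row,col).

Step 1: p0:(4,4)->(3,4) | p1:(2,2)->(2,3) | p2:(5,5)->(4,5) | p3:(2,1)->(2,2)
Step 2: p0:(3,4)->(2,4) | p1:(2,3)->(2,4) | p2:(4,5)->(3,5) | p3:(2,2)->(2,3)
Step 3: p0:(2,4)->(2,5)->EXIT | p1:(2,4)->(2,5)->EXIT | p2:(3,5)->(2,5)->EXIT | p3:(2,3)->(2,4)
Step 4: p0:escaped | p1:escaped | p2:escaped | p3:(2,4)->(2,5)->EXIT

ESCAPED ESCAPED ESCAPED ESCAPED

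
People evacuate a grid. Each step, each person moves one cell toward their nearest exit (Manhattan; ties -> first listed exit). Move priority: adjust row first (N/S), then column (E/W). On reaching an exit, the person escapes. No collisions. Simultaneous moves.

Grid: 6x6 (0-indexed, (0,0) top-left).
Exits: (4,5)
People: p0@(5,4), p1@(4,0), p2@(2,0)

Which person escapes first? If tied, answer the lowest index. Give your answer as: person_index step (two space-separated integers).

Step 1: p0:(5,4)->(4,4) | p1:(4,0)->(4,1) | p2:(2,0)->(3,0)
Step 2: p0:(4,4)->(4,5)->EXIT | p1:(4,1)->(4,2) | p2:(3,0)->(4,0)
Step 3: p0:escaped | p1:(4,2)->(4,3) | p2:(4,0)->(4,1)
Step 4: p0:escaped | p1:(4,3)->(4,4) | p2:(4,1)->(4,2)
Step 5: p0:escaped | p1:(4,4)->(4,5)->EXIT | p2:(4,2)->(4,3)
Step 6: p0:escaped | p1:escaped | p2:(4,3)->(4,4)
Step 7: p0:escaped | p1:escaped | p2:(4,4)->(4,5)->EXIT
Exit steps: [2, 5, 7]
First to escape: p0 at step 2

Answer: 0 2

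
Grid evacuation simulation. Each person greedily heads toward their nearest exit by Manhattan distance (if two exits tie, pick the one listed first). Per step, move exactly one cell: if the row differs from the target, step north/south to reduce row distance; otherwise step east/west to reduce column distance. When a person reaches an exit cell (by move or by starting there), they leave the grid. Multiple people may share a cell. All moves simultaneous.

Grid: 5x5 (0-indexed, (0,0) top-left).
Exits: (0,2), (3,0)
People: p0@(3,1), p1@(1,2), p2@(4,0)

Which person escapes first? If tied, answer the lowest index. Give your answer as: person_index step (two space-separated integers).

Answer: 0 1

Derivation:
Step 1: p0:(3,1)->(3,0)->EXIT | p1:(1,2)->(0,2)->EXIT | p2:(4,0)->(3,0)->EXIT
Exit steps: [1, 1, 1]
First to escape: p0 at step 1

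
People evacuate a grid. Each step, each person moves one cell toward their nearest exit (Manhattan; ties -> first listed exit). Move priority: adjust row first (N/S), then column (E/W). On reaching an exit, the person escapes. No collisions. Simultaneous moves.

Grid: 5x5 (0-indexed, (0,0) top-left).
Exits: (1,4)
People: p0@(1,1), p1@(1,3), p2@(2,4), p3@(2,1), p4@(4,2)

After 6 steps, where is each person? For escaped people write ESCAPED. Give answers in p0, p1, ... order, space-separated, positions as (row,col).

Step 1: p0:(1,1)->(1,2) | p1:(1,3)->(1,4)->EXIT | p2:(2,4)->(1,4)->EXIT | p3:(2,1)->(1,1) | p4:(4,2)->(3,2)
Step 2: p0:(1,2)->(1,3) | p1:escaped | p2:escaped | p3:(1,1)->(1,2) | p4:(3,2)->(2,2)
Step 3: p0:(1,3)->(1,4)->EXIT | p1:escaped | p2:escaped | p3:(1,2)->(1,3) | p4:(2,2)->(1,2)
Step 4: p0:escaped | p1:escaped | p2:escaped | p3:(1,3)->(1,4)->EXIT | p4:(1,2)->(1,3)
Step 5: p0:escaped | p1:escaped | p2:escaped | p3:escaped | p4:(1,3)->(1,4)->EXIT

ESCAPED ESCAPED ESCAPED ESCAPED ESCAPED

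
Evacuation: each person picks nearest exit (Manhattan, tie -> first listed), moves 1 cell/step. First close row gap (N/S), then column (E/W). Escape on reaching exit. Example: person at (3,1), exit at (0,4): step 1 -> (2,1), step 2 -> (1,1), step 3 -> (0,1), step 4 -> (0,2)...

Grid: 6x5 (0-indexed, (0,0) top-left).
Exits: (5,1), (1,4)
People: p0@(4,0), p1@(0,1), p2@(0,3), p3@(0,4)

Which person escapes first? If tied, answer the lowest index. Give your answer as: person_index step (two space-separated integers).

Answer: 3 1

Derivation:
Step 1: p0:(4,0)->(5,0) | p1:(0,1)->(1,1) | p2:(0,3)->(1,3) | p3:(0,4)->(1,4)->EXIT
Step 2: p0:(5,0)->(5,1)->EXIT | p1:(1,1)->(1,2) | p2:(1,3)->(1,4)->EXIT | p3:escaped
Step 3: p0:escaped | p1:(1,2)->(1,3) | p2:escaped | p3:escaped
Step 4: p0:escaped | p1:(1,3)->(1,4)->EXIT | p2:escaped | p3:escaped
Exit steps: [2, 4, 2, 1]
First to escape: p3 at step 1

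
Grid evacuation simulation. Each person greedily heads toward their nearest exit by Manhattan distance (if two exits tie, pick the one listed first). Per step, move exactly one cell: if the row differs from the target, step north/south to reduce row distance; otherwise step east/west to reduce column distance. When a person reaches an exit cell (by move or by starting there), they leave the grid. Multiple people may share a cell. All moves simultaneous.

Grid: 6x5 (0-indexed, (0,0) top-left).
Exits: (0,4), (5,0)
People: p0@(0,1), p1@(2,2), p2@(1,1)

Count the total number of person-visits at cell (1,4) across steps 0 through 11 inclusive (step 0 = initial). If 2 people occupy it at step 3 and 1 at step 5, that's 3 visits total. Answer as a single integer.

Answer: 0

Derivation:
Step 0: p0@(0,1) p1@(2,2) p2@(1,1) -> at (1,4): 0 [-], cum=0
Step 1: p0@(0,2) p1@(1,2) p2@(0,1) -> at (1,4): 0 [-], cum=0
Step 2: p0@(0,3) p1@(0,2) p2@(0,2) -> at (1,4): 0 [-], cum=0
Step 3: p0@ESC p1@(0,3) p2@(0,3) -> at (1,4): 0 [-], cum=0
Step 4: p0@ESC p1@ESC p2@ESC -> at (1,4): 0 [-], cum=0
Total visits = 0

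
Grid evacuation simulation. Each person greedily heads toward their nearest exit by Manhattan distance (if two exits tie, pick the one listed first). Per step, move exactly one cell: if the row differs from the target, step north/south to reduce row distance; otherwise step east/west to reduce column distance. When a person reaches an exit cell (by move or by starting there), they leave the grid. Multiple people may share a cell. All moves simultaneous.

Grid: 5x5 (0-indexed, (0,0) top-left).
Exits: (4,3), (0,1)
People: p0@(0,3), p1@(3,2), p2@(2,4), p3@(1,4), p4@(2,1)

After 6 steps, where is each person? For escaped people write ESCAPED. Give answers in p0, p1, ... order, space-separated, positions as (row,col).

Step 1: p0:(0,3)->(0,2) | p1:(3,2)->(4,2) | p2:(2,4)->(3,4) | p3:(1,4)->(2,4) | p4:(2,1)->(1,1)
Step 2: p0:(0,2)->(0,1)->EXIT | p1:(4,2)->(4,3)->EXIT | p2:(3,4)->(4,4) | p3:(2,4)->(3,4) | p4:(1,1)->(0,1)->EXIT
Step 3: p0:escaped | p1:escaped | p2:(4,4)->(4,3)->EXIT | p3:(3,4)->(4,4) | p4:escaped
Step 4: p0:escaped | p1:escaped | p2:escaped | p3:(4,4)->(4,3)->EXIT | p4:escaped

ESCAPED ESCAPED ESCAPED ESCAPED ESCAPED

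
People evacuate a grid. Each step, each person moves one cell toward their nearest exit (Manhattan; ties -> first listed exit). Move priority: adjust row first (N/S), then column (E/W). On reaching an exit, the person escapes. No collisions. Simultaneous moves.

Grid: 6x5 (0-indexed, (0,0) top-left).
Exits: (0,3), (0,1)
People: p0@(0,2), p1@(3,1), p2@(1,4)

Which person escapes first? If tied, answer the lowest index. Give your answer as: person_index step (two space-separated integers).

Step 1: p0:(0,2)->(0,3)->EXIT | p1:(3,1)->(2,1) | p2:(1,4)->(0,4)
Step 2: p0:escaped | p1:(2,1)->(1,1) | p2:(0,4)->(0,3)->EXIT
Step 3: p0:escaped | p1:(1,1)->(0,1)->EXIT | p2:escaped
Exit steps: [1, 3, 2]
First to escape: p0 at step 1

Answer: 0 1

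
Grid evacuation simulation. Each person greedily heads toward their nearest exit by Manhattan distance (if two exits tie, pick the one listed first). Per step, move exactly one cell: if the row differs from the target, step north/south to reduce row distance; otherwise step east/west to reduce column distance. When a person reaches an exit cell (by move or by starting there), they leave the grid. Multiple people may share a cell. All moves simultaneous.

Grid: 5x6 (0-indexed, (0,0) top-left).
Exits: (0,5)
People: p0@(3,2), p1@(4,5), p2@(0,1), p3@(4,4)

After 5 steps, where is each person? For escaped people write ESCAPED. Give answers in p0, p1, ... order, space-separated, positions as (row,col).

Step 1: p0:(3,2)->(2,2) | p1:(4,5)->(3,5) | p2:(0,1)->(0,2) | p3:(4,4)->(3,4)
Step 2: p0:(2,2)->(1,2) | p1:(3,5)->(2,5) | p2:(0,2)->(0,3) | p3:(3,4)->(2,4)
Step 3: p0:(1,2)->(0,2) | p1:(2,5)->(1,5) | p2:(0,3)->(0,4) | p3:(2,4)->(1,4)
Step 4: p0:(0,2)->(0,3) | p1:(1,5)->(0,5)->EXIT | p2:(0,4)->(0,5)->EXIT | p3:(1,4)->(0,4)
Step 5: p0:(0,3)->(0,4) | p1:escaped | p2:escaped | p3:(0,4)->(0,5)->EXIT

(0,4) ESCAPED ESCAPED ESCAPED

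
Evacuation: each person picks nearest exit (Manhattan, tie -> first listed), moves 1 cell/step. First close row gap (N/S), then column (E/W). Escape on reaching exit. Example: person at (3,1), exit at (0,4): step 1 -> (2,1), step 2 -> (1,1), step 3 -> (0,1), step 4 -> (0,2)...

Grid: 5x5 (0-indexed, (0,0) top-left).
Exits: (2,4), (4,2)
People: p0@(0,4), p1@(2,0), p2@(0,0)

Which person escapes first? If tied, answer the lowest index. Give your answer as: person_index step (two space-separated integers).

Answer: 0 2

Derivation:
Step 1: p0:(0,4)->(1,4) | p1:(2,0)->(2,1) | p2:(0,0)->(1,0)
Step 2: p0:(1,4)->(2,4)->EXIT | p1:(2,1)->(2,2) | p2:(1,0)->(2,0)
Step 3: p0:escaped | p1:(2,2)->(2,3) | p2:(2,0)->(2,1)
Step 4: p0:escaped | p1:(2,3)->(2,4)->EXIT | p2:(2,1)->(2,2)
Step 5: p0:escaped | p1:escaped | p2:(2,2)->(2,3)
Step 6: p0:escaped | p1:escaped | p2:(2,3)->(2,4)->EXIT
Exit steps: [2, 4, 6]
First to escape: p0 at step 2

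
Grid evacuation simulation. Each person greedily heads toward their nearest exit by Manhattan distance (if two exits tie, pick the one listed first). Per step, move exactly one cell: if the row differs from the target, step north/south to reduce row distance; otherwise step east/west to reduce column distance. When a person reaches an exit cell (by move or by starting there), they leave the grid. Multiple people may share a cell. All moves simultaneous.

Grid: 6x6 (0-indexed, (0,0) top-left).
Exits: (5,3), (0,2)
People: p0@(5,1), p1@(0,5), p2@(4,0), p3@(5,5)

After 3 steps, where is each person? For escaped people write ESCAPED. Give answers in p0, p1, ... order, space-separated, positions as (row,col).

Step 1: p0:(5,1)->(5,2) | p1:(0,5)->(0,4) | p2:(4,0)->(5,0) | p3:(5,5)->(5,4)
Step 2: p0:(5,2)->(5,3)->EXIT | p1:(0,4)->(0,3) | p2:(5,0)->(5,1) | p3:(5,4)->(5,3)->EXIT
Step 3: p0:escaped | p1:(0,3)->(0,2)->EXIT | p2:(5,1)->(5,2) | p3:escaped

ESCAPED ESCAPED (5,2) ESCAPED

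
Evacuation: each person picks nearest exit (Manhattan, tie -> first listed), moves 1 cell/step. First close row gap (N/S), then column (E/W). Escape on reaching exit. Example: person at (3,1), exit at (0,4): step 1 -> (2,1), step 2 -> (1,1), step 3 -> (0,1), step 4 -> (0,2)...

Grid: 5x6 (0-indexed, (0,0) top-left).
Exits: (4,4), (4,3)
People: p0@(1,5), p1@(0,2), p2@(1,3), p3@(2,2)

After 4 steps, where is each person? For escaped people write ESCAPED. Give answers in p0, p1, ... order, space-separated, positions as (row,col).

Step 1: p0:(1,5)->(2,5) | p1:(0,2)->(1,2) | p2:(1,3)->(2,3) | p3:(2,2)->(3,2)
Step 2: p0:(2,5)->(3,5) | p1:(1,2)->(2,2) | p2:(2,3)->(3,3) | p3:(3,2)->(4,2)
Step 3: p0:(3,5)->(4,5) | p1:(2,2)->(3,2) | p2:(3,3)->(4,3)->EXIT | p3:(4,2)->(4,3)->EXIT
Step 4: p0:(4,5)->(4,4)->EXIT | p1:(3,2)->(4,2) | p2:escaped | p3:escaped

ESCAPED (4,2) ESCAPED ESCAPED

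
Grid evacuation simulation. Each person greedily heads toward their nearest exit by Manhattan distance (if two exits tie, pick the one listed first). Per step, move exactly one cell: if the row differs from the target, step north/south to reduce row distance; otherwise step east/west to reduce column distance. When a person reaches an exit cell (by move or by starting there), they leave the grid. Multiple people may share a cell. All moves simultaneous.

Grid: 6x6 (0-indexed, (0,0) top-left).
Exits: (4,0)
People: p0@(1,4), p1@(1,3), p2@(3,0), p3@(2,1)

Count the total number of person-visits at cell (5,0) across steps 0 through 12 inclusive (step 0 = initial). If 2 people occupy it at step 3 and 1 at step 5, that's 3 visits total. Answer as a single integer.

Step 0: p0@(1,4) p1@(1,3) p2@(3,0) p3@(2,1) -> at (5,0): 0 [-], cum=0
Step 1: p0@(2,4) p1@(2,3) p2@ESC p3@(3,1) -> at (5,0): 0 [-], cum=0
Step 2: p0@(3,4) p1@(3,3) p2@ESC p3@(4,1) -> at (5,0): 0 [-], cum=0
Step 3: p0@(4,4) p1@(4,3) p2@ESC p3@ESC -> at (5,0): 0 [-], cum=0
Step 4: p0@(4,3) p1@(4,2) p2@ESC p3@ESC -> at (5,0): 0 [-], cum=0
Step 5: p0@(4,2) p1@(4,1) p2@ESC p3@ESC -> at (5,0): 0 [-], cum=0
Step 6: p0@(4,1) p1@ESC p2@ESC p3@ESC -> at (5,0): 0 [-], cum=0
Step 7: p0@ESC p1@ESC p2@ESC p3@ESC -> at (5,0): 0 [-], cum=0
Total visits = 0

Answer: 0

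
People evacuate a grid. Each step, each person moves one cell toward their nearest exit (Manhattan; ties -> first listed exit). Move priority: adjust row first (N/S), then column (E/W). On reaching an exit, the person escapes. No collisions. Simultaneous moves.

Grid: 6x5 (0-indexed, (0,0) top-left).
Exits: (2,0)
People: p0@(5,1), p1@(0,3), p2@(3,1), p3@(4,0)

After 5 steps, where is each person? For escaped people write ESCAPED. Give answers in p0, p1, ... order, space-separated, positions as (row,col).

Step 1: p0:(5,1)->(4,1) | p1:(0,3)->(1,3) | p2:(3,1)->(2,1) | p3:(4,0)->(3,0)
Step 2: p0:(4,1)->(3,1) | p1:(1,3)->(2,3) | p2:(2,1)->(2,0)->EXIT | p3:(3,0)->(2,0)->EXIT
Step 3: p0:(3,1)->(2,1) | p1:(2,3)->(2,2) | p2:escaped | p3:escaped
Step 4: p0:(2,1)->(2,0)->EXIT | p1:(2,2)->(2,1) | p2:escaped | p3:escaped
Step 5: p0:escaped | p1:(2,1)->(2,0)->EXIT | p2:escaped | p3:escaped

ESCAPED ESCAPED ESCAPED ESCAPED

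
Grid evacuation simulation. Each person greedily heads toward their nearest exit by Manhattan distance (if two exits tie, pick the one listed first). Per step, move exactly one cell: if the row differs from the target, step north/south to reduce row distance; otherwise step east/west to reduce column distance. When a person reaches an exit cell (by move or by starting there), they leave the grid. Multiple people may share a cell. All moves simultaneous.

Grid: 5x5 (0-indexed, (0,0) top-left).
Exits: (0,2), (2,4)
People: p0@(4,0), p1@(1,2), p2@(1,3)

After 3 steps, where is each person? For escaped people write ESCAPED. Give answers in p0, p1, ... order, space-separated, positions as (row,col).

Step 1: p0:(4,0)->(3,0) | p1:(1,2)->(0,2)->EXIT | p2:(1,3)->(0,3)
Step 2: p0:(3,0)->(2,0) | p1:escaped | p2:(0,3)->(0,2)->EXIT
Step 3: p0:(2,0)->(1,0) | p1:escaped | p2:escaped

(1,0) ESCAPED ESCAPED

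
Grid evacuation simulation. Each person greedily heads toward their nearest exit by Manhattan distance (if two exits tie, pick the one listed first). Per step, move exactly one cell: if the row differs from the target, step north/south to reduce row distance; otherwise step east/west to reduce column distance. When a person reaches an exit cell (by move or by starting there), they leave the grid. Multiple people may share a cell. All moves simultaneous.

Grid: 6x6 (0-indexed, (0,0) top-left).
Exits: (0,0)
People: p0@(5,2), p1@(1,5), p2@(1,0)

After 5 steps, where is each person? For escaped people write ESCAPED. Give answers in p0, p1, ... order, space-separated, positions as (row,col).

Step 1: p0:(5,2)->(4,2) | p1:(1,5)->(0,5) | p2:(1,0)->(0,0)->EXIT
Step 2: p0:(4,2)->(3,2) | p1:(0,5)->(0,4) | p2:escaped
Step 3: p0:(3,2)->(2,2) | p1:(0,4)->(0,3) | p2:escaped
Step 4: p0:(2,2)->(1,2) | p1:(0,3)->(0,2) | p2:escaped
Step 5: p0:(1,2)->(0,2) | p1:(0,2)->(0,1) | p2:escaped

(0,2) (0,1) ESCAPED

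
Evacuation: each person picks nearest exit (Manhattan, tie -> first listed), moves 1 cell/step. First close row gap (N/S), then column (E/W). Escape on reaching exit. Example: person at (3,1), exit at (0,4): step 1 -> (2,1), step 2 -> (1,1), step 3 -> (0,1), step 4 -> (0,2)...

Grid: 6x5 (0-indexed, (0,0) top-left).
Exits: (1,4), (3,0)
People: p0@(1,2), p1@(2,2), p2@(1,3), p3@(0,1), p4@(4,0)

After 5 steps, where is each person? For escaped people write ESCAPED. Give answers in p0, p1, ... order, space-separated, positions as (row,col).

Step 1: p0:(1,2)->(1,3) | p1:(2,2)->(1,2) | p2:(1,3)->(1,4)->EXIT | p3:(0,1)->(1,1) | p4:(4,0)->(3,0)->EXIT
Step 2: p0:(1,3)->(1,4)->EXIT | p1:(1,2)->(1,3) | p2:escaped | p3:(1,1)->(1,2) | p4:escaped
Step 3: p0:escaped | p1:(1,3)->(1,4)->EXIT | p2:escaped | p3:(1,2)->(1,3) | p4:escaped
Step 4: p0:escaped | p1:escaped | p2:escaped | p3:(1,3)->(1,4)->EXIT | p4:escaped

ESCAPED ESCAPED ESCAPED ESCAPED ESCAPED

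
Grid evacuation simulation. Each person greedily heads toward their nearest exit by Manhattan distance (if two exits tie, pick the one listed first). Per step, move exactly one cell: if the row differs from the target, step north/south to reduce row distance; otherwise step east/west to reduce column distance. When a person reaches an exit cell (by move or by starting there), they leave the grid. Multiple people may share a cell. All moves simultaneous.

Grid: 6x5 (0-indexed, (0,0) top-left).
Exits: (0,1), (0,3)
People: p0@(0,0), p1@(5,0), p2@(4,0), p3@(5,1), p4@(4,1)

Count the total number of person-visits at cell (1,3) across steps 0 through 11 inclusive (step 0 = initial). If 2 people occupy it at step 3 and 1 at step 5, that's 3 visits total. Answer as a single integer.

Answer: 0

Derivation:
Step 0: p0@(0,0) p1@(5,0) p2@(4,0) p3@(5,1) p4@(4,1) -> at (1,3): 0 [-], cum=0
Step 1: p0@ESC p1@(4,0) p2@(3,0) p3@(4,1) p4@(3,1) -> at (1,3): 0 [-], cum=0
Step 2: p0@ESC p1@(3,0) p2@(2,0) p3@(3,1) p4@(2,1) -> at (1,3): 0 [-], cum=0
Step 3: p0@ESC p1@(2,0) p2@(1,0) p3@(2,1) p4@(1,1) -> at (1,3): 0 [-], cum=0
Step 4: p0@ESC p1@(1,0) p2@(0,0) p3@(1,1) p4@ESC -> at (1,3): 0 [-], cum=0
Step 5: p0@ESC p1@(0,0) p2@ESC p3@ESC p4@ESC -> at (1,3): 0 [-], cum=0
Step 6: p0@ESC p1@ESC p2@ESC p3@ESC p4@ESC -> at (1,3): 0 [-], cum=0
Total visits = 0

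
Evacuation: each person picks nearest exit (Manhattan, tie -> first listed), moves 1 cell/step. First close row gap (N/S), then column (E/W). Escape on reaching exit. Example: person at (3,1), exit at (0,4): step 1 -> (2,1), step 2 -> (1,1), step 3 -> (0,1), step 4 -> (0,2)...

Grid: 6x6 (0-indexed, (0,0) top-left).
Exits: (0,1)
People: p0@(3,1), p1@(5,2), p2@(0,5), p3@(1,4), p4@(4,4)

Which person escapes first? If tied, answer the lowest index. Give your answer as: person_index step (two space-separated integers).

Answer: 0 3

Derivation:
Step 1: p0:(3,1)->(2,1) | p1:(5,2)->(4,2) | p2:(0,5)->(0,4) | p3:(1,4)->(0,4) | p4:(4,4)->(3,4)
Step 2: p0:(2,1)->(1,1) | p1:(4,2)->(3,2) | p2:(0,4)->(0,3) | p3:(0,4)->(0,3) | p4:(3,4)->(2,4)
Step 3: p0:(1,1)->(0,1)->EXIT | p1:(3,2)->(2,2) | p2:(0,3)->(0,2) | p3:(0,3)->(0,2) | p4:(2,4)->(1,4)
Step 4: p0:escaped | p1:(2,2)->(1,2) | p2:(0,2)->(0,1)->EXIT | p3:(0,2)->(0,1)->EXIT | p4:(1,4)->(0,4)
Step 5: p0:escaped | p1:(1,2)->(0,2) | p2:escaped | p3:escaped | p4:(0,4)->(0,3)
Step 6: p0:escaped | p1:(0,2)->(0,1)->EXIT | p2:escaped | p3:escaped | p4:(0,3)->(0,2)
Step 7: p0:escaped | p1:escaped | p2:escaped | p3:escaped | p4:(0,2)->(0,1)->EXIT
Exit steps: [3, 6, 4, 4, 7]
First to escape: p0 at step 3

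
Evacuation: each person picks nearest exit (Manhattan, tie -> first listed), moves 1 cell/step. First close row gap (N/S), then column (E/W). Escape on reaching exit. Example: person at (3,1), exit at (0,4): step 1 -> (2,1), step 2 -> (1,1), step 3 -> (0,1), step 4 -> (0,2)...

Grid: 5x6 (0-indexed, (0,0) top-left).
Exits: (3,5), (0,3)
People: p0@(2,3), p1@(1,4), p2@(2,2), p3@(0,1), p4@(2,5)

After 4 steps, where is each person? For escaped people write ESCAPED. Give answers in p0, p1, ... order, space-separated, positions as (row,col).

Step 1: p0:(2,3)->(1,3) | p1:(1,4)->(0,4) | p2:(2,2)->(1,2) | p3:(0,1)->(0,2) | p4:(2,5)->(3,5)->EXIT
Step 2: p0:(1,3)->(0,3)->EXIT | p1:(0,4)->(0,3)->EXIT | p2:(1,2)->(0,2) | p3:(0,2)->(0,3)->EXIT | p4:escaped
Step 3: p0:escaped | p1:escaped | p2:(0,2)->(0,3)->EXIT | p3:escaped | p4:escaped

ESCAPED ESCAPED ESCAPED ESCAPED ESCAPED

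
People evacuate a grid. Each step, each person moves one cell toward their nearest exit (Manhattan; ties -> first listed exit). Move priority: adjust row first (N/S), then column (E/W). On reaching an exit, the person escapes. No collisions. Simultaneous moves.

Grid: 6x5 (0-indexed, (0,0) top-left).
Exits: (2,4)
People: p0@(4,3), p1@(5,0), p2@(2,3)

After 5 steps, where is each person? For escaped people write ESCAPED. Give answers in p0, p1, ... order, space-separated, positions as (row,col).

Step 1: p0:(4,3)->(3,3) | p1:(5,0)->(4,0) | p2:(2,3)->(2,4)->EXIT
Step 2: p0:(3,3)->(2,3) | p1:(4,0)->(3,0) | p2:escaped
Step 3: p0:(2,3)->(2,4)->EXIT | p1:(3,0)->(2,0) | p2:escaped
Step 4: p0:escaped | p1:(2,0)->(2,1) | p2:escaped
Step 5: p0:escaped | p1:(2,1)->(2,2) | p2:escaped

ESCAPED (2,2) ESCAPED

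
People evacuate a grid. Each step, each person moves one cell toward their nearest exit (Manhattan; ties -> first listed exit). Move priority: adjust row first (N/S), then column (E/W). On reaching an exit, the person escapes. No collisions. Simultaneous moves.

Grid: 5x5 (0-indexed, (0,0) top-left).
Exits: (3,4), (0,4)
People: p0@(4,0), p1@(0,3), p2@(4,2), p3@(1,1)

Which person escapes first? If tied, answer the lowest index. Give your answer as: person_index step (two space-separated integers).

Step 1: p0:(4,0)->(3,0) | p1:(0,3)->(0,4)->EXIT | p2:(4,2)->(3,2) | p3:(1,1)->(0,1)
Step 2: p0:(3,0)->(3,1) | p1:escaped | p2:(3,2)->(3,3) | p3:(0,1)->(0,2)
Step 3: p0:(3,1)->(3,2) | p1:escaped | p2:(3,3)->(3,4)->EXIT | p3:(0,2)->(0,3)
Step 4: p0:(3,2)->(3,3) | p1:escaped | p2:escaped | p3:(0,3)->(0,4)->EXIT
Step 5: p0:(3,3)->(3,4)->EXIT | p1:escaped | p2:escaped | p3:escaped
Exit steps: [5, 1, 3, 4]
First to escape: p1 at step 1

Answer: 1 1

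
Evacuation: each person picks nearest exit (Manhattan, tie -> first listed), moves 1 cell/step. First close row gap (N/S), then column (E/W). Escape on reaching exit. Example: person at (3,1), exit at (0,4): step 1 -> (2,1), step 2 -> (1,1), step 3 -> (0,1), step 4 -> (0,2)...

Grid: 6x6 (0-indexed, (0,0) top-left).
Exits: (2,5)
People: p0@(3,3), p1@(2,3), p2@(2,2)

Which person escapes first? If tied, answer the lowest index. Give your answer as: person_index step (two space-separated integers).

Step 1: p0:(3,3)->(2,3) | p1:(2,3)->(2,4) | p2:(2,2)->(2,3)
Step 2: p0:(2,3)->(2,4) | p1:(2,4)->(2,5)->EXIT | p2:(2,3)->(2,4)
Step 3: p0:(2,4)->(2,5)->EXIT | p1:escaped | p2:(2,4)->(2,5)->EXIT
Exit steps: [3, 2, 3]
First to escape: p1 at step 2

Answer: 1 2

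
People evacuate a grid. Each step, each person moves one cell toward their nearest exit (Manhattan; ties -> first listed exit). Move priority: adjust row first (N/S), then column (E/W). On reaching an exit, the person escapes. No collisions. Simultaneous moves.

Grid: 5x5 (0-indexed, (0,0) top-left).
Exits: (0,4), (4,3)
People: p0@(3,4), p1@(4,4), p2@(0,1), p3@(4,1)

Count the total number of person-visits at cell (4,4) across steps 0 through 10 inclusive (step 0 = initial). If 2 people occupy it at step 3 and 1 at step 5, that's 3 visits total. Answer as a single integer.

Step 0: p0@(3,4) p1@(4,4) p2@(0,1) p3@(4,1) -> at (4,4): 1 [p1], cum=1
Step 1: p0@(4,4) p1@ESC p2@(0,2) p3@(4,2) -> at (4,4): 1 [p0], cum=2
Step 2: p0@ESC p1@ESC p2@(0,3) p3@ESC -> at (4,4): 0 [-], cum=2
Step 3: p0@ESC p1@ESC p2@ESC p3@ESC -> at (4,4): 0 [-], cum=2
Total visits = 2

Answer: 2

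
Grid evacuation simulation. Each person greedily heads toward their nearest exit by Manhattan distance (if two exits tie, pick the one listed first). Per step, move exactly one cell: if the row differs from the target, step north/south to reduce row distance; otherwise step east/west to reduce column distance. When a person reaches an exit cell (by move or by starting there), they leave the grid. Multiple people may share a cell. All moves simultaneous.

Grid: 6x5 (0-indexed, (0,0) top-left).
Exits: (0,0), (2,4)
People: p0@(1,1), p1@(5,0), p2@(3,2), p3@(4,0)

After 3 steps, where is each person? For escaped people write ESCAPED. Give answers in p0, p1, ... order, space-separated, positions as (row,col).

Step 1: p0:(1,1)->(0,1) | p1:(5,0)->(4,0) | p2:(3,2)->(2,2) | p3:(4,0)->(3,0)
Step 2: p0:(0,1)->(0,0)->EXIT | p1:(4,0)->(3,0) | p2:(2,2)->(2,3) | p3:(3,0)->(2,0)
Step 3: p0:escaped | p1:(3,0)->(2,0) | p2:(2,3)->(2,4)->EXIT | p3:(2,0)->(1,0)

ESCAPED (2,0) ESCAPED (1,0)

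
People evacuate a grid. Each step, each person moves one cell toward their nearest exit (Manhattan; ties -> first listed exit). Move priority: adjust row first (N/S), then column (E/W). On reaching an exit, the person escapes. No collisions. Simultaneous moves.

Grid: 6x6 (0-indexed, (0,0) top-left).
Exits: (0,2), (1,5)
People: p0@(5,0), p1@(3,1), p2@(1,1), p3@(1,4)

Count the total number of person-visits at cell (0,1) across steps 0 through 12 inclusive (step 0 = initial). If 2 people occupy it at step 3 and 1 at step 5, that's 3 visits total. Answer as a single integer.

Step 0: p0@(5,0) p1@(3,1) p2@(1,1) p3@(1,4) -> at (0,1): 0 [-], cum=0
Step 1: p0@(4,0) p1@(2,1) p2@(0,1) p3@ESC -> at (0,1): 1 [p2], cum=1
Step 2: p0@(3,0) p1@(1,1) p2@ESC p3@ESC -> at (0,1): 0 [-], cum=1
Step 3: p0@(2,0) p1@(0,1) p2@ESC p3@ESC -> at (0,1): 1 [p1], cum=2
Step 4: p0@(1,0) p1@ESC p2@ESC p3@ESC -> at (0,1): 0 [-], cum=2
Step 5: p0@(0,0) p1@ESC p2@ESC p3@ESC -> at (0,1): 0 [-], cum=2
Step 6: p0@(0,1) p1@ESC p2@ESC p3@ESC -> at (0,1): 1 [p0], cum=3
Step 7: p0@ESC p1@ESC p2@ESC p3@ESC -> at (0,1): 0 [-], cum=3
Total visits = 3

Answer: 3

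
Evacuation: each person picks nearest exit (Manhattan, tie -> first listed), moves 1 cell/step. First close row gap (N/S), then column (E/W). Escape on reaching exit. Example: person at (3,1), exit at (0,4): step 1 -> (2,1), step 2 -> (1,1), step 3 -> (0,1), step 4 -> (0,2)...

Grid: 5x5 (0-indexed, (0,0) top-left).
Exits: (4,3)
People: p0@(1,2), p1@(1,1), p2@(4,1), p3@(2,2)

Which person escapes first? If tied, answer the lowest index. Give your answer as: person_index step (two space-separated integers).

Step 1: p0:(1,2)->(2,2) | p1:(1,1)->(2,1) | p2:(4,1)->(4,2) | p3:(2,2)->(3,2)
Step 2: p0:(2,2)->(3,2) | p1:(2,1)->(3,1) | p2:(4,2)->(4,3)->EXIT | p3:(3,2)->(4,2)
Step 3: p0:(3,2)->(4,2) | p1:(3,1)->(4,1) | p2:escaped | p3:(4,2)->(4,3)->EXIT
Step 4: p0:(4,2)->(4,3)->EXIT | p1:(4,1)->(4,2) | p2:escaped | p3:escaped
Step 5: p0:escaped | p1:(4,2)->(4,3)->EXIT | p2:escaped | p3:escaped
Exit steps: [4, 5, 2, 3]
First to escape: p2 at step 2

Answer: 2 2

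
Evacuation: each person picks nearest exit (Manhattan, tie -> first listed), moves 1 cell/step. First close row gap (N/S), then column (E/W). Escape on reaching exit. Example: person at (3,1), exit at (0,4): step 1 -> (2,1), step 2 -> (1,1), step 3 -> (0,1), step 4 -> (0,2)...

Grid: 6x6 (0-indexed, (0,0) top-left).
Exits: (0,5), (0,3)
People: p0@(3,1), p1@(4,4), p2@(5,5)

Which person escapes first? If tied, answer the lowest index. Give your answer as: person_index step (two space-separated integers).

Answer: 0 5

Derivation:
Step 1: p0:(3,1)->(2,1) | p1:(4,4)->(3,4) | p2:(5,5)->(4,5)
Step 2: p0:(2,1)->(1,1) | p1:(3,4)->(2,4) | p2:(4,5)->(3,5)
Step 3: p0:(1,1)->(0,1) | p1:(2,4)->(1,4) | p2:(3,5)->(2,5)
Step 4: p0:(0,1)->(0,2) | p1:(1,4)->(0,4) | p2:(2,5)->(1,5)
Step 5: p0:(0,2)->(0,3)->EXIT | p1:(0,4)->(0,5)->EXIT | p2:(1,5)->(0,5)->EXIT
Exit steps: [5, 5, 5]
First to escape: p0 at step 5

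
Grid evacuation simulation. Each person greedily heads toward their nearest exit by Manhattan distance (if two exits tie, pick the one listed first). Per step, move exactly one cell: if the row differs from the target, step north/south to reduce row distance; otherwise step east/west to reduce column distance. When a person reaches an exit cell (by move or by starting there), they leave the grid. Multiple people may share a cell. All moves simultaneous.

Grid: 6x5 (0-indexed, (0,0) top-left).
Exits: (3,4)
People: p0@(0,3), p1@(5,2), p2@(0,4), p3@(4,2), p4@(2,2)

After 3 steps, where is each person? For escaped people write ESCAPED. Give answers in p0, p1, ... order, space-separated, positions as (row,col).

Step 1: p0:(0,3)->(1,3) | p1:(5,2)->(4,2) | p2:(0,4)->(1,4) | p3:(4,2)->(3,2) | p4:(2,2)->(3,2)
Step 2: p0:(1,3)->(2,3) | p1:(4,2)->(3,2) | p2:(1,4)->(2,4) | p3:(3,2)->(3,3) | p4:(3,2)->(3,3)
Step 3: p0:(2,3)->(3,3) | p1:(3,2)->(3,3) | p2:(2,4)->(3,4)->EXIT | p3:(3,3)->(3,4)->EXIT | p4:(3,3)->(3,4)->EXIT

(3,3) (3,3) ESCAPED ESCAPED ESCAPED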